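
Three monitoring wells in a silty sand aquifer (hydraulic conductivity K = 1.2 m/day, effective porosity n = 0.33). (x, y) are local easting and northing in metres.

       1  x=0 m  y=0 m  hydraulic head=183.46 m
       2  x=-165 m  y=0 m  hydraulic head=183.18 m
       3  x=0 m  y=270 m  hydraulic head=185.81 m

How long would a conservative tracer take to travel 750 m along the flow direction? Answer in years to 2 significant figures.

∂h/∂x = (183.18 − 183.46) / (-165 − 0) = +0.001697
∂h/∂y = (185.81 − 183.46) / (270 − 0) = +0.008704
|∇h| = √(0.001697² + 0.008704²) = 0.008868
Seepage velocity v = K·i/n = 1.2 × 0.008868 / 0.33 = 0.03225 m/day.
t = 750 / 0.03225 = 2.326e+04 days = 63.7 years.

64 years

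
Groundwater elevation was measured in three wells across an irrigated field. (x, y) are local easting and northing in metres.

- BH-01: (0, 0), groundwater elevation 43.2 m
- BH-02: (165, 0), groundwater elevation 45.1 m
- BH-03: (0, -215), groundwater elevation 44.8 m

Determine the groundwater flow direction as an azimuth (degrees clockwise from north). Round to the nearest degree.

303°

∂h/∂x = (45.1 − 43.2) / (165 − 0) = +0.01152
∂h/∂y = (44.8 − 43.2) / (-215 − 0) = -0.007442
Flow direction (−∇h) has components (-0.01152 E, +0.007442 N).
Azimuth = atan2(E, N) = atan2(-0.01152, +0.007442) = 302.9° ≈ 303°.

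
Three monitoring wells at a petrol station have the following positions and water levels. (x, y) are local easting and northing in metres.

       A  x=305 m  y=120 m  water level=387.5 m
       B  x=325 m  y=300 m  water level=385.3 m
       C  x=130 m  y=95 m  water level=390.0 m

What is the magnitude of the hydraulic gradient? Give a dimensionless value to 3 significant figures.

Taking A as reference: B−A = (20, 180, -2.2); C−A = (-175, -25, +2.5).
Determinant of the coordinate differences = 20·(-25) − (-175)·180 = 31000.
∂h/∂x = [(-2.2)·(-25) − (+2.5)·180] / 31000 = -0.01274
∂h/∂y = [20·(+2.5) − (-175)·(-2.2)] / 31000 = -0.01081
|∇h| = √(-0.01274² + -0.01081²) = 0.01671

0.0167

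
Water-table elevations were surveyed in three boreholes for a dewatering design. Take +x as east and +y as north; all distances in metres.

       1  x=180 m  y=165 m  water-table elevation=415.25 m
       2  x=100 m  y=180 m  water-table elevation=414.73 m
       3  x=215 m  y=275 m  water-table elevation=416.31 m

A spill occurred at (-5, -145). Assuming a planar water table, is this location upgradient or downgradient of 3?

Taking 1 as reference: 2−1 = (-80, 15, -0.52); 3−1 = (35, 110, +1.06).
Determinant of the coordinate differences = (-80)·110 − 35·15 = -9325.
∂h/∂x = [(-0.52)·110 − (+1.06)·15] / -9325 = +0.007839
∂h/∂y = [(-80)·(+1.06) − 35·(-0.52)] / -9325 = +0.007142
Head at (-5, -145) = 415.25 + (+0.007839)·(-185) + (+0.007142)·(-310) = 411.59 m.
That is lower than the 416.31 m at 3, so the point is downgradient.

downgradient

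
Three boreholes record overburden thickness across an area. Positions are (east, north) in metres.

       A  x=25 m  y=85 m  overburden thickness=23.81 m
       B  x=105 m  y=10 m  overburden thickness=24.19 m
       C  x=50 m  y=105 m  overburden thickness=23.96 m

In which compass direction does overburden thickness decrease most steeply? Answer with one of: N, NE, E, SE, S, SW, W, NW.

With d = a·x + b·y + c and A as origin, the differences give:
  80·a + (-75)·b = +0.38
  25·a + 20·b = +0.15
Eliminate b (×20 and ×(-75), subtract): 3475·a = 18.850 → a = ∂d/∂x = +0.005424
Back-substitute: b = ∂d/∂y = +0.0007194.
Steepest decrease is along −∇f = (-0.005424 E, -0.0007194 N) → west.

W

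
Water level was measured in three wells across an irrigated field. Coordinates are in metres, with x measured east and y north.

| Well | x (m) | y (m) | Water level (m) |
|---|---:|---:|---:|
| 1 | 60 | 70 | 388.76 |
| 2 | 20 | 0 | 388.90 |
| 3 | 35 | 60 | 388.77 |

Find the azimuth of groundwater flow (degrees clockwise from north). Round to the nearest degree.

347°

With h = a·x + b·y + c and 1 as origin, the differences give:
  (-40)·a + (-70)·b = +0.14
  (-25)·a + (-10)·b = +0.01
Eliminate b (×(-10) and ×(-70), subtract): -1350·a = -0.700 → a = ∂h/∂x = +0.0005185
Back-substitute: b = ∂h/∂y = -0.002296.
Flow direction (−∇h) has components (-0.0005185 E, +0.002296 N).
Azimuth = atan2(E, N) = atan2(-0.0005185, +0.002296) = 347.3° ≈ 347°.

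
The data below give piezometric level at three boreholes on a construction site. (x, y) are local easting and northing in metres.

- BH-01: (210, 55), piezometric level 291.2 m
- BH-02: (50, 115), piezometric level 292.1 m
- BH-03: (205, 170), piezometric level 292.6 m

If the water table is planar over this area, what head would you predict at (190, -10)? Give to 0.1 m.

290.4 m

Three-point gradient (reference BH-01): Δ to BH-02 = (-160, 60, +0.9), Δ to BH-03 = (-5, 115, +1.4).
∂h/∂x = -0.001077, ∂h/∂y = +0.01213 (det = -18100).
h(190, -10) = 291.2 + (-0.001077)·(-20) + (+0.01213)·(-65) = 291.2 +0.022 -0.788 = 290.433 m.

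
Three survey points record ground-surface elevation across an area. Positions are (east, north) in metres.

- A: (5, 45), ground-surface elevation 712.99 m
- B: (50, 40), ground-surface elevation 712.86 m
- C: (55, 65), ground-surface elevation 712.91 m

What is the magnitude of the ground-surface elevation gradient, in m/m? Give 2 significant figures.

Differences from A: to B (Δx, Δy, Δh) = (45, -5, -0.13); to C = (50, 20, -0.08).
Determinant of the coordinate differences = 45·20 − 50·(-5) = 1150.
∂z/∂x = [(-0.13)·20 − (-0.08)·(-5)] / 1150 = -0.002609
∂z/∂y = [45·(-0.08) − 50·(-0.13)] / 1150 = +0.002522
|∇f| = √(-0.002609² + 0.002522²) = 0.003629 m/m

0.0036 m/m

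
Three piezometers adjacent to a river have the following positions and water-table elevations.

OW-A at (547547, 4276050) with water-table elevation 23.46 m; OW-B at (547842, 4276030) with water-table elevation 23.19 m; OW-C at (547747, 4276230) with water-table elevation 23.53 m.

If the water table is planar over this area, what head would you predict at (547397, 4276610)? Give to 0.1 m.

24.3 m

With h = a·x + b·y + c and OW-A as origin, the differences give:
  295·a + (-20)·b = -0.27
  200·a + 180·b = +0.07
Eliminate b (×180 and ×(-20), subtract): 57100·a = -47.200 → a = ∂h/∂x = -0.0008266
Back-substitute: b = ∂h/∂y = +0.001307.
h(547397, 4276610) = 23.46 + (-0.0008266)·(-150) + (+0.001307)·(560) = 23.46 +0.124 +0.732 = 24.316 m.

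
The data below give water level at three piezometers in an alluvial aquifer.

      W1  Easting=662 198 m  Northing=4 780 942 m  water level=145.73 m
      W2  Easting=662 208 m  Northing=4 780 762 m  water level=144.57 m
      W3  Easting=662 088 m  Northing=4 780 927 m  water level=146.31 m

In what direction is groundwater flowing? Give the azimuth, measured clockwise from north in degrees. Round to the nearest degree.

With h = a·x + b·y + c and W1 as origin, the differences give:
  10·a + (-180)·b = -1.16
  (-110)·a + (-15)·b = +0.58
Eliminate b (×(-15) and ×(-180), subtract): -19950·a = 121.800 → a = ∂h/∂x = -0.006105
Back-substitute: b = ∂h/∂y = +0.006105.
Flow direction (−∇h) has components (+0.006105 E, -0.006105 N).
Azimuth = atan2(E, N) = atan2(+0.006105, -0.006105) = 135.0° ≈ 135°.

135°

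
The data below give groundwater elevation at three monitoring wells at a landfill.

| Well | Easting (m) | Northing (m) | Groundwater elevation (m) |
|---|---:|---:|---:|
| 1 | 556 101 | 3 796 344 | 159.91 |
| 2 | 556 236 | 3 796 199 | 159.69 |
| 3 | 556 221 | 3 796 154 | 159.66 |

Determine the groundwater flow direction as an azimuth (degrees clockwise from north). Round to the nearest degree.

143°

With h = a·x + b·y + c and 1 as origin, the differences give:
  135·a + (-145)·b = -0.22
  120·a + (-190)·b = -0.25
Eliminate b (×(-190) and ×(-145), subtract): -8250·a = 5.550 → a = ∂h/∂x = -0.0006727
Back-substitute: b = ∂h/∂y = +0.0008909.
Flow direction (−∇h) has components (+0.0006727 E, -0.0008909 N).
Azimuth = atan2(E, N) = atan2(+0.0006727, -0.0008909) = 142.9° ≈ 143°.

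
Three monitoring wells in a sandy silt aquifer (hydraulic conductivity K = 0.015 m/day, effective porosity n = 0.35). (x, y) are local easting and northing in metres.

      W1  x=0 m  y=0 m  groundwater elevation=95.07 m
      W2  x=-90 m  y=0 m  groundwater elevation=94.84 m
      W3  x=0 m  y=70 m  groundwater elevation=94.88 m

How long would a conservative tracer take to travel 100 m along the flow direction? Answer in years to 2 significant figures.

1700 years

∂h/∂x = (94.84 − 95.07) / (-90 − 0) = +0.002556
∂h/∂y = (94.88 − 95.07) / (70 − 0) = -0.002714
|∇h| = √(0.002556² + -0.002714²) = 0.003728
Seepage velocity v = K·i/n = 0.015 × 0.003728 / 0.35 = 0.0001598 m/day.
t = 100 / 0.0001598 = 6.258e+05 days = 1.71e+03 years.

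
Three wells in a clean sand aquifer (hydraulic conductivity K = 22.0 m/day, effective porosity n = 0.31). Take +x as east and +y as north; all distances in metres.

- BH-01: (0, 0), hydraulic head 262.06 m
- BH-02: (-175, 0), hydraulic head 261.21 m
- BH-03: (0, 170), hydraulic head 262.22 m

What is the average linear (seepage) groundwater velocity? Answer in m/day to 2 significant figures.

0.35 m/day

∂h/∂x = (261.21 − 262.06) / (-175 − 0) = +0.004857
∂h/∂y = (262.22 − 262.06) / (170 − 0) = +0.0009412
|∇h| = √(0.004857² + 0.0009412²) = 0.004947
Seepage velocity v = K·i/n = 22.0 × 0.004947 / 0.31 = 0.3511 m/day.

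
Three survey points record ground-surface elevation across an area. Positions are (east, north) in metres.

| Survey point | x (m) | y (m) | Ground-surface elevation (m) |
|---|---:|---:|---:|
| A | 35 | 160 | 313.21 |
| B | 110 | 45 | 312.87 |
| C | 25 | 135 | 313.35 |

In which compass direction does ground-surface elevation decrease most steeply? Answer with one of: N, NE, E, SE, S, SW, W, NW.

E

Taking A as reference: B−A = (75, -115, -0.34); C−A = (-10, -25, +0.14).
Determinant of the coordinate differences = 75·(-25) − (-10)·(-115) = -3025.
∂z/∂x = [(-0.34)·(-25) − (+0.14)·(-115)] / -3025 = -0.008132
∂z/∂y = [75·(+0.14) − (-10)·(-0.34)] / -3025 = -0.002347
Steepest decrease is along −∇f = (+0.008132 E, +0.002347 N) → east.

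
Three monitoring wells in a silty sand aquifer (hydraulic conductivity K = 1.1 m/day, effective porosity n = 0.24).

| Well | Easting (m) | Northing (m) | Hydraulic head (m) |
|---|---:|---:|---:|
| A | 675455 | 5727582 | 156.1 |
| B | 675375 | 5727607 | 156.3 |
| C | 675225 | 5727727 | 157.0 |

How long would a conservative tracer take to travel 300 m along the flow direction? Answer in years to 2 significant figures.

Taking A as reference: B−A = (-80, 25, +0.2); C−A = (-230, 145, +0.9).
Solve a·Δx + b·Δy = Δh: det = (-80)·145 − (-230)·25 = -5850.
∂h/∂x = [(+0.2)·145 − (+0.9)·25] / -5850 = -0.001111
∂h/∂y = [(-80)·(+0.9) − (-230)·(+0.2)] / -5850 = +0.004444
|∇h| = √(-0.001111² + 0.004444²) = 0.004581
Seepage velocity v = K·i/n = 1.1 × 0.004581 / 0.24 = 0.021 m/day.
t = 300 / 0.021 = 1.429e+04 days = 39.1 years.

39 years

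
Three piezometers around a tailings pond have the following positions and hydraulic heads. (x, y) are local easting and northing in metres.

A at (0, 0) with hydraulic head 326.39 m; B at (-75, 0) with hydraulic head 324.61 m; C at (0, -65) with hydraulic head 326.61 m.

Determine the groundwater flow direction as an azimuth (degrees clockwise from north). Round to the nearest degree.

278°

∂h/∂x = (324.61 − 326.39) / (-75 − 0) = +0.02373
∂h/∂y = (326.61 − 326.39) / (-65 − 0) = -0.003385
Flow direction (−∇h) has components (-0.02373 E, +0.003385 N).
Azimuth = atan2(E, N) = atan2(-0.02373, +0.003385) = 278.1° ≈ 278°.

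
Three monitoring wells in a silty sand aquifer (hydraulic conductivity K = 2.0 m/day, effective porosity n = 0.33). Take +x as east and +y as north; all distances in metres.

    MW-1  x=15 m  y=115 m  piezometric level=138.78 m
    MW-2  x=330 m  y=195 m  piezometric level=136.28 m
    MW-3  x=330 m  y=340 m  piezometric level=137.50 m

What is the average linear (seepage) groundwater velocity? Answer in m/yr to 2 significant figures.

Taking MW-1 as reference: MW-2−MW-1 = (315, 80, -2.50); MW-3−MW-1 = (315, 225, -1.28).
Determinant of the coordinate differences = 315·225 − 315·80 = 45675.
∂h/∂x = [(-2.50)·225 − (-1.28)·80] / 45675 = -0.01007
∂h/∂y = [315·(-1.28) − 315·(-2.50)] / 45675 = +0.008414
|∇h| = √(-0.01007² + 0.008414²) = 0.01312
Seepage velocity v = K·i/n = 2.0 × 0.01312 / 0.33 = 0.07952 m/day = 29.04 m/yr.

29 m/yr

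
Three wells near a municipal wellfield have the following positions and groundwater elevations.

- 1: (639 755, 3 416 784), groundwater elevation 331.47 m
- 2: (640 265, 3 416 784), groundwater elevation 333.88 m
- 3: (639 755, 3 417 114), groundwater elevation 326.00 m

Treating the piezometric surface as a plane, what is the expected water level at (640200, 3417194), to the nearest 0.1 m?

∂h/∂x = (333.88 − 331.47) / (640265 − 639755) = +0.004725
∂h/∂y = (326.00 − 331.47) / (3417114 − 3416784) = -0.01658
h(640200, 3417194) = 331.47 + (+0.004725)·(445) + (-0.01658)·(410) = 331.47 +2.103 -6.796 = 326.777 m.

326.8 m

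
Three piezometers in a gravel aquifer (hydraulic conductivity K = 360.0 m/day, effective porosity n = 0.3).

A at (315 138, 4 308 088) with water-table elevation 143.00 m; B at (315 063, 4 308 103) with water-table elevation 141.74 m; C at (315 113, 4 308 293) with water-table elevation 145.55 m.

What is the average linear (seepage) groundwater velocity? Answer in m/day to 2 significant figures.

30 m/day

Taking A as reference: B−A = (-75, 15, -1.26); C−A = (-25, 205, +2.55).
Solve a·Δx + b·Δy = Δh: det = (-75)·205 − (-25)·15 = -15000.
∂h/∂x = [(-1.26)·205 − (+2.55)·15] / -15000 = +0.01977
∂h/∂y = [(-75)·(+2.55) − (-25)·(-1.26)] / -15000 = +0.01485
|∇h| = √(0.01977² + 0.01485²) = 0.02473
Seepage velocity v = K·i/n = 360.0 × 0.02473 / 0.3 = 29.68 m/day.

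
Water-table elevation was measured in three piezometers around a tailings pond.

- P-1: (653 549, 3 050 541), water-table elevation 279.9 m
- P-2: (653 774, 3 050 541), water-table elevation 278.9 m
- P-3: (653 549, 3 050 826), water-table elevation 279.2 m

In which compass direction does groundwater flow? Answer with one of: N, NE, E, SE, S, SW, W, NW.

NE

∂h/∂x = (278.9 − 279.9) / (653774 − 653549) = -0.004444
∂h/∂y = (279.2 − 279.9) / (3050826 − 3050541) = -0.002456
Flow = −∇h = (+0.004444 east, +0.002456 north), which points northeast.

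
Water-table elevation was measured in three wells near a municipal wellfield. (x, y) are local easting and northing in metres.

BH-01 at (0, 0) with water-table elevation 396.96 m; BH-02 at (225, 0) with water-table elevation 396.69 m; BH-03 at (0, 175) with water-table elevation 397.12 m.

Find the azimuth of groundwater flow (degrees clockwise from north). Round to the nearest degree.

∂h/∂x = (396.69 − 396.96) / (225 − 0) = -0.001200
∂h/∂y = (397.12 − 396.96) / (175 − 0) = +0.0009143
Flow direction (−∇h) has components (+0.001200 E, -0.0009143 N).
Azimuth = atan2(E, N) = atan2(+0.001200, -0.0009143) = 127.3° ≈ 127°.

127°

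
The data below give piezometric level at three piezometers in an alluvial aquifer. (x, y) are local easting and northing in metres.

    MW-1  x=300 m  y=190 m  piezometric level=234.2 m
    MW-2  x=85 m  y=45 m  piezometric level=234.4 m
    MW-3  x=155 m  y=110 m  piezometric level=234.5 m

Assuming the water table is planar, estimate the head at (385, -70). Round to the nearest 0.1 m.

Differences from MW-1: to MW-2 (Δx, Δy, Δh) = (-215, -145, +0.2); to MW-3 = (-145, -80, +0.3).
Solve a·Δx + b·Δy = Δh: det = (-215)·(-80) − (-145)·(-145) = -3825.
∂h/∂x = [(+0.2)·(-80) − (+0.3)·(-145)] / -3825 = -0.007190
∂h/∂y = [(-215)·(+0.3) − (-145)·(+0.2)] / -3825 = +0.009281
h(385, -70) = 234.2 + (-0.007190)·(85) + (+0.009281)·(-260) = 234.2 -0.611 -2.413 = 231.176 m.

231.2 m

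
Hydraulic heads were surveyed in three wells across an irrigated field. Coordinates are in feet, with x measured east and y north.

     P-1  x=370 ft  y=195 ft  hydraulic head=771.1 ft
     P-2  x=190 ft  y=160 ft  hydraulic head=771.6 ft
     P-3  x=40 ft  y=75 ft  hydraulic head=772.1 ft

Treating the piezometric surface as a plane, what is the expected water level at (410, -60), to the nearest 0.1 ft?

Differences from P-1: to P-2 (Δx, Δy, Δh) = (-180, -35, +0.5); to P-3 = (-330, -120, +1.0).
Determinant of the coordinate differences = (-180)·(-120) − (-330)·(-35) = 10050.
∂h/∂x = [(+0.5)·(-120) − (+1.0)·(-35)] / 10050 = -0.002488
∂h/∂y = [(-180)·(+1.0) − (-330)·(+0.5)] / 10050 = -0.001493
h(410, -60) = 771.1 + (-0.002488)·(40) + (-0.001493)·(-255) = 771.1 -0.100 +0.381 = 771.381 ft.

771.4 ft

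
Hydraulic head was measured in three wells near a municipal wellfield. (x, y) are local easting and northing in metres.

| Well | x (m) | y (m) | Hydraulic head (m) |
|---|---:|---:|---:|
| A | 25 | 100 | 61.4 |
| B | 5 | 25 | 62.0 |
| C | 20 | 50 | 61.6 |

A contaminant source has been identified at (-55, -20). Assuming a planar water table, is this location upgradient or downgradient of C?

upgradient

Three-point gradient (reference A): Δ to B = (-20, -75, +0.6), Δ to C = (-5, -50, +0.2).
∂h/∂x = -0.02400, ∂h/∂y = -0.001600 (det = 625).
Head at (-55, -20) = 61.4 + (-0.02400)·(-80) + (-0.001600)·(-120) = 63.51 m.
That is higher than the 61.6 m at C, so the point is upgradient.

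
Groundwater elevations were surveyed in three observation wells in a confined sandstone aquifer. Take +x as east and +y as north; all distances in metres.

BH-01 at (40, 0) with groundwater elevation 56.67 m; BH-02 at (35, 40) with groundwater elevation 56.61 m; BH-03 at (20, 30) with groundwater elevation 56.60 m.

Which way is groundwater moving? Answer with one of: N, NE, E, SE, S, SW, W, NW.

NW

Three-point gradient (reference BH-01): Δ to BH-02 = (-5, 40, -0.06), Δ to BH-03 = (-20, 30, -0.07).
∂h/∂x = +0.001538, ∂h/∂y = -0.001308 (det = 650).
Flow = −∇h = (-0.001538 east, +0.001308 north), which points northwest.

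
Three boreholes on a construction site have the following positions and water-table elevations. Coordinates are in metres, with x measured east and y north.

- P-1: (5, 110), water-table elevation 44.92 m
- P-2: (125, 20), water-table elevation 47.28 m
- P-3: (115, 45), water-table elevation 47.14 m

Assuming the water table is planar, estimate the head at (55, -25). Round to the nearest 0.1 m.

45.6 m

Differences from P-1: to P-2 (Δx, Δy, Δh) = (120, -90, +2.36); to P-3 = (110, -65, +2.22).
Determinant of the coordinate differences = 120·(-65) − 110·(-90) = 2100.
∂h/∂x = [(+2.36)·(-65) − (+2.22)·(-90)] / 2100 = +0.02210
∂h/∂y = [120·(+2.22) − 110·(+2.36)] / 2100 = +0.003238
h(55, -25) = 44.92 + (+0.02210)·(50) + (+0.003238)·(-135) = 44.92 +1.105 -0.437 = 45.588 m.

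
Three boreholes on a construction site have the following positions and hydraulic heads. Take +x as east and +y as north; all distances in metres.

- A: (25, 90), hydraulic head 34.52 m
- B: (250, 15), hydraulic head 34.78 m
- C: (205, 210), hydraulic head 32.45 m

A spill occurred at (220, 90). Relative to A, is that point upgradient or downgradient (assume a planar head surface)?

downgradient

With h = a·x + b·y + c and A as origin, the differences give:
  225·a + (-75)·b = +0.26
  180·a + 120·b = -2.07
Eliminate b (×120 and ×(-75), subtract): 40500·a = -124.050 → a = ∂h/∂x = -0.003063
Back-substitute: b = ∂h/∂y = -0.01266.
Head at (220, 90) = 34.52 + (-0.003063)·(195) + (-0.01266)·(0) = 33.92 m.
That is lower than the 34.52 m at A, so the point is downgradient.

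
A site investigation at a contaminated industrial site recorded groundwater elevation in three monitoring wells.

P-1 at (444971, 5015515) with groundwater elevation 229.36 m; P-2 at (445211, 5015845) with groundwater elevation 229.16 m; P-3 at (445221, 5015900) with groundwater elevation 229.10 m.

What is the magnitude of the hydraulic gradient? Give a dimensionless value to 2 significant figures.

With h = a·x + b·y + c and P-1 as origin, the differences give:
  240·a + 330·b = -0.20
  250·a + 385·b = -0.26
Eliminate b (×385 and ×330, subtract): 9900·a = 8.800 → a = ∂h/∂x = +0.0008889
Back-substitute: b = ∂h/∂y = -0.001253.
|∇h| = √(0.0008889² + -0.001253²) = 0.001536

0.0015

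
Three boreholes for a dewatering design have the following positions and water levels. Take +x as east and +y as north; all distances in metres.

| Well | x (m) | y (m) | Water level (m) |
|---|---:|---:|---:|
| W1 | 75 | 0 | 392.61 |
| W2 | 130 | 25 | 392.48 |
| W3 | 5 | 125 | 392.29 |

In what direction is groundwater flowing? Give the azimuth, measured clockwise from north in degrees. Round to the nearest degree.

017°

Differences from W1: to W2 (Δx, Δy, Δh) = (55, 25, -0.13); to W3 = (-70, 125, -0.32).
Determinant of the coordinate differences = 55·125 − (-70)·25 = 8625.
∂h/∂x = [(-0.13)·125 − (-0.32)·25] / 8625 = -0.0009565
∂h/∂y = [55·(-0.32) − (-70)·(-0.13)] / 8625 = -0.003096
Flow direction (−∇h) has components (+0.0009565 E, +0.003096 N).
Azimuth = atan2(E, N) = atan2(+0.0009565, +0.003096) = 17.2° ≈ 017°.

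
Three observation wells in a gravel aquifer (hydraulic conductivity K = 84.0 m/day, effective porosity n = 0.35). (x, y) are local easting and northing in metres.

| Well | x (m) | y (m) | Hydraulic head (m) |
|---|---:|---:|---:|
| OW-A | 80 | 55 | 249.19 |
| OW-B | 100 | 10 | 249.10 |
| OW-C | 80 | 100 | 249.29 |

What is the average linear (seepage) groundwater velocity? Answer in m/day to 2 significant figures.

0.55 m/day

With h = a·x + b·y + c and OW-A as origin, the differences give:
  20·a + (-45)·b = -0.09
  0·a + 45·b = +0.10
Eliminate b (×45 and ×(-45), subtract): 900·a = 0.450 → a = ∂h/∂x = +0.0005000
Back-substitute: b = ∂h/∂y = +0.002222.
|∇h| = √(0.0005000² + 0.002222²) = 0.002278
Seepage velocity v = K·i/n = 84.0 × 0.002278 / 0.35 = 0.5467 m/day.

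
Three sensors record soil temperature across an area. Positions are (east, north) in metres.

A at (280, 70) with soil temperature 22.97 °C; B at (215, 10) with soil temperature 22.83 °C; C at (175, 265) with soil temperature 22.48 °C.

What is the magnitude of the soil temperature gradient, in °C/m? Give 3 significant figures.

Taking A as reference: B−A = (-65, -60, -0.14); C−A = (-105, 195, -0.49).
Solve a·Δx + b·Δy = ΔT: det = (-65)·195 − (-105)·(-60) = -18975.
∂T/∂x = [(-0.14)·195 − (-0.49)·(-60)] / -18975 = +0.002988
∂T/∂y = [(-65)·(-0.49) − (-105)·(-0.14)] / -18975 = -0.0009038
|∇f| = √(0.002988² + -0.0009038²) = 0.003122 °C/m

0.00312 °C/m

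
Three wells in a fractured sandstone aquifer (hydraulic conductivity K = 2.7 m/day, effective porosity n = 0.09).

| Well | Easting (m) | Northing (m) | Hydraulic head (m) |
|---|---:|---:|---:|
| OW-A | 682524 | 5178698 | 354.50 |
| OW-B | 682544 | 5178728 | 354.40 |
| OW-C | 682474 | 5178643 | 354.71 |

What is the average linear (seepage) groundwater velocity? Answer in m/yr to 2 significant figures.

31 m/yr

Three-point gradient (reference OW-A): Δ to OW-B = (20, 30, -0.10), Δ to OW-C = (-50, -55, +0.21).
∂h/∂x = -0.002000, ∂h/∂y = -0.002000 (det = 400).
|∇h| = √(-0.002000² + -0.002000²) = 0.002828
Seepage velocity v = K·i/n = 2.7 × 0.002828 / 0.09 = 0.08484 m/day = 30.99 m/yr.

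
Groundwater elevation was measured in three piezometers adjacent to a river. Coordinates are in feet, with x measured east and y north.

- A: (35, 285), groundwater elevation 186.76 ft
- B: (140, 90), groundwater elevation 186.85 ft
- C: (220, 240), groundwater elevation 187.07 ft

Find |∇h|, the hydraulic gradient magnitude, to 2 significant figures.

0.0019

With h = a·x + b·y + c and A as origin, the differences give:
  105·a + (-195)·b = +0.09
  185·a + (-45)·b = +0.31
Eliminate b (×(-45) and ×(-195), subtract): 31350·a = 56.400 → a = ∂h/∂x = +0.001799
Back-substitute: b = ∂h/∂y = +0.0005072.
|∇h| = √(0.001799² + 0.0005072²) = 0.001869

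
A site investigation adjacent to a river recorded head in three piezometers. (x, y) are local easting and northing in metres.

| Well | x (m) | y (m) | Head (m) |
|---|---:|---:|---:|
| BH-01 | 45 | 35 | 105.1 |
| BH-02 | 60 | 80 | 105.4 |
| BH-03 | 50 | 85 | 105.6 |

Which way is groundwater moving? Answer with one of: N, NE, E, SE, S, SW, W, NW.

Three-point gradient (reference BH-01): Δ to BH-02 = (15, 45, +0.3), Δ to BH-03 = (5, 50, +0.5).
∂h/∂x = -0.01429, ∂h/∂y = +0.01143 (det = 525).
Flow = −∇h = (+0.01429 east, -0.01143 north), which points southeast.

SE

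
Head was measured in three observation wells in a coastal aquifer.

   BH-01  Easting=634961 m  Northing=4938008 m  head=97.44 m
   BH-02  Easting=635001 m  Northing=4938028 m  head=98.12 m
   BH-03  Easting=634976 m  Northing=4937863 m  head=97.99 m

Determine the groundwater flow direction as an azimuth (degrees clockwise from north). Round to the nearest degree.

Differences from BH-01: to BH-02 (Δx, Δy, Δh) = (40, 20, +0.68); to BH-03 = (15, -145, +0.55).
Determinant of the coordinate differences = 40·(-145) − 15·20 = -6100.
∂h/∂x = [(+0.68)·(-145) − (+0.55)·20] / -6100 = +0.01797
∂h/∂y = [40·(+0.55) − 15·(+0.68)] / -6100 = -0.001934
Flow direction (−∇h) has components (-0.01797 E, +0.001934 N).
Azimuth = atan2(E, N) = atan2(-0.01797, +0.001934) = 276.1° ≈ 276°.

276°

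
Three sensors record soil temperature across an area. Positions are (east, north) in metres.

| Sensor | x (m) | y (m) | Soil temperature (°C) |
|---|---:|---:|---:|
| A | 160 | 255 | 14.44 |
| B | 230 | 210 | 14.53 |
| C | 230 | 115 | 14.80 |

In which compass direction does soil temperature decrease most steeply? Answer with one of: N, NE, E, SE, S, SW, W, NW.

Differences from A: to B (Δx, Δy, Δh) = (70, -45, +0.09); to C = (70, -140, +0.36).
Solve a·Δx + b·Δy = ΔT: det = 70·(-140) − 70·(-45) = -6650.
∂T/∂x = [(+0.09)·(-140) − (+0.36)·(-45)] / -6650 = -0.0005414
∂T/∂y = [70·(+0.36) − 70·(+0.09)] / -6650 = -0.002842
Steepest decrease is along −∇f = (+0.0005414 E, +0.002842 N) → north.

N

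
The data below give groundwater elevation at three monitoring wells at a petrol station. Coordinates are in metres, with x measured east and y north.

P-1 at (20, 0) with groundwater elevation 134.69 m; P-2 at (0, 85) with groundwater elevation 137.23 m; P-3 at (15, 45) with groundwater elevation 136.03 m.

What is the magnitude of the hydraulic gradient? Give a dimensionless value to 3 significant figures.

Differences from P-1: to P-2 (Δx, Δy, Δh) = (-20, 85, +2.54); to P-3 = (-5, 45, +1.34).
Determinant of the coordinate differences = (-20)·45 − (-5)·85 = -475.
∂h/∂x = [(+2.54)·45 − (+1.34)·85] / -475 = -0.0008421
∂h/∂y = [(-20)·(+1.34) − (-5)·(+2.54)] / -475 = +0.02968
|∇h| = √(-0.0008421² + 0.02968²) = 0.02969

0.0297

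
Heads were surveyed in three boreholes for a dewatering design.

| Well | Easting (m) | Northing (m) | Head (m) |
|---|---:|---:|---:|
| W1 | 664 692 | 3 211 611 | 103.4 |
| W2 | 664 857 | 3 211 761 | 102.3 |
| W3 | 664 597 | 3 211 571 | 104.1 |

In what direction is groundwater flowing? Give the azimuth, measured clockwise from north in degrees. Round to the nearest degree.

With h = a·x + b·y + c and W1 as origin, the differences give:
  165·a + 150·b = -1.1
  (-95)·a + (-40)·b = +0.7
Eliminate b (×(-40) and ×150, subtract): 7650·a = -61.00 → a = ∂h/∂x = -0.007974
Back-substitute: b = ∂h/∂y = +0.001438.
Flow direction (−∇h) has components (+0.007974 E, -0.001438 N).
Azimuth = atan2(E, N) = atan2(+0.007974, -0.001438) = 100.2° ≈ 100°.

100°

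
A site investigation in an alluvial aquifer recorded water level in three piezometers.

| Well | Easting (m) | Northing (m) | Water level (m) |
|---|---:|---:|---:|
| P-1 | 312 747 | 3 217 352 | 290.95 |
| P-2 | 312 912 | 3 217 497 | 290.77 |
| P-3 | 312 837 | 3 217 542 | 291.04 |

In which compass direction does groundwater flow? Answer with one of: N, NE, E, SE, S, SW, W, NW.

SE

Taking P-1 as reference: P-2−P-1 = (165, 145, -0.18); P-3−P-1 = (90, 190, +0.09).
Solve a·Δx + b·Δy = Δh: det = 165·190 − 90·145 = 18300.
∂h/∂x = [(-0.18)·190 − (+0.09)·145] / 18300 = -0.002582
∂h/∂y = [165·(+0.09) − 90·(-0.18)] / 18300 = +0.001697
Flow = −∇h = (+0.002582 east, -0.001697 north), which points southeast.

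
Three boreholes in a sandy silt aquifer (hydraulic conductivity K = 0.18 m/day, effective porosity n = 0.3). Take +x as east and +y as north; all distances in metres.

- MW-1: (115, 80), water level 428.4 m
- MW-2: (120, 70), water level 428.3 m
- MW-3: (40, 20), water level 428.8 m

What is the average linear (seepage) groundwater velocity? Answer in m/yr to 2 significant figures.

2.4 m/yr

Three-point gradient (reference MW-1): Δ to MW-2 = (5, -10, -0.1), Δ to MW-3 = (-75, -60, +0.4).
∂h/∂x = -0.009524, ∂h/∂y = +0.005238 (det = -1050).
|∇h| = √(-0.009524² + 0.005238²) = 0.01087
Seepage velocity v = K·i/n = 0.18 × 0.01087 / 0.3 = 0.006522 m/day = 2.382 m/yr.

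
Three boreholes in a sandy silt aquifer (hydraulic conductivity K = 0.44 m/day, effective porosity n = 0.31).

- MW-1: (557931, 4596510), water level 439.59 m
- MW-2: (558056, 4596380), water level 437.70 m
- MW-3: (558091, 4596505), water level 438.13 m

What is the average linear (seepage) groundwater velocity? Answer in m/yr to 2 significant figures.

With h = a·x + b·y + c and MW-1 as origin, the differences give:
  125·a + (-130)·b = -1.89
  160·a + (-5)·b = -1.46
Eliminate b (×(-5) and ×(-130), subtract): 20175·a = -180.350 → a = ∂h/∂x = -0.008939
Back-substitute: b = ∂h/∂y = +0.005943.
|∇h| = √(-0.008939² + 0.005943²) = 0.01073
Seepage velocity v = K·i/n = 0.44 × 0.01073 / 0.31 = 0.01523 m/day = 5.563 m/yr.

5.6 m/yr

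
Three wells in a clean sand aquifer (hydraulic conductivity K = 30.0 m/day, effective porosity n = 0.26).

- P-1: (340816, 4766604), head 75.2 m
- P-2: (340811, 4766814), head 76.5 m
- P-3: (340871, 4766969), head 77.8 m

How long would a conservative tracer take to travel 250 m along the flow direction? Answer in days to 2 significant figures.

260 days

Differences from P-1: to P-2 (Δx, Δy, Δh) = (-5, 210, +1.3); to P-3 = (55, 365, +2.6).
Determinant of the coordinate differences = (-5)·365 − 55·210 = -13375.
∂h/∂x = [(+1.3)·365 − (+2.6)·210] / -13375 = +0.005346
∂h/∂y = [(-5)·(+2.6) − 55·(+1.3)] / -13375 = +0.006318
|∇h| = √(0.005346² + 0.006318²) = 0.008276
Seepage velocity v = K·i/n = 30.0 × 0.008276 / 0.26 = 0.9549 m/day.
t = 250 / 0.9549 = 261.8 days.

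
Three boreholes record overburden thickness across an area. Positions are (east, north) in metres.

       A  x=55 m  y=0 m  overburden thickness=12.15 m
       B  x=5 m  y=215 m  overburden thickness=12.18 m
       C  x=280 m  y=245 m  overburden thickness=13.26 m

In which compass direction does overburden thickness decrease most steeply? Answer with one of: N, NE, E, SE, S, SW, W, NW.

Differences from A: to B (Δx, Δy, Δh) = (-50, 215, +0.03); to C = (225, 245, +1.11).
Solve a·Δx + b·Δy = Δd: det = (-50)·245 − 225·215 = -60625.
∂d/∂x = [(+0.03)·245 − (+1.11)·215] / -60625 = +0.003815
∂d/∂y = [(-50)·(+1.11) − 225·(+0.03)] / -60625 = +0.001027
Steepest decrease is along −∇f = (-0.003815 E, -0.001027 N) → west.

W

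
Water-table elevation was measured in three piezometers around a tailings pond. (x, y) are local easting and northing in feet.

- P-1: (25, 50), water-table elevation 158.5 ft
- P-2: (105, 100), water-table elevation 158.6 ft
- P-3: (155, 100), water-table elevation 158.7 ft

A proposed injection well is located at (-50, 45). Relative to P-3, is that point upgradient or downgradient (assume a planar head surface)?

downgradient

With h = a·x + b·y + c and P-1 as origin, the differences give:
  80·a + 50·b = +0.1
  130·a + 50·b = +0.2
Eliminate b (×50 and ×50, subtract): -2500·a = -5.00 → a = ∂h/∂x = +0.002000
Back-substitute: b = ∂h/∂y = -0.001200.
Head at (-50, 45) = 158.5 + (+0.002000)·(-75) + (-0.001200)·(-5) = 158.36 ft.
That is lower than the 158.7 ft at P-3, so the point is downgradient.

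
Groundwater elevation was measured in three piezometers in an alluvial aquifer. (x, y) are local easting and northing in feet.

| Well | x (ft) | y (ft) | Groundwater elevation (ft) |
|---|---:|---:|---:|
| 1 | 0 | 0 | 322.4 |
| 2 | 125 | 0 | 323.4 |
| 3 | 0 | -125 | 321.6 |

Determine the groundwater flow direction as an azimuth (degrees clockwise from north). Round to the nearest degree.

∂h/∂x = (323.4 − 322.4) / (125 − 0) = +0.008000
∂h/∂y = (321.6 − 322.4) / (-125 − 0) = +0.006400
Flow direction (−∇h) has components (-0.008000 E, -0.006400 N).
Azimuth = atan2(E, N) = atan2(-0.008000, -0.006400) = 231.3° ≈ 231°.

231°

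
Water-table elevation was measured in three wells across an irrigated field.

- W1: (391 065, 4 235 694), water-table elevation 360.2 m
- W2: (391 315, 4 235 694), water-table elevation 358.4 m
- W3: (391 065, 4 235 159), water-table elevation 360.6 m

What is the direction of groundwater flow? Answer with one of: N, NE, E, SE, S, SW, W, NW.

E

∂h/∂x = (358.4 − 360.2) / (391315 − 391065) = -0.007200
∂h/∂y = (360.6 − 360.2) / (4235159 − 4235694) = -0.0007477
Flow = −∇h = (+0.007200 east, +0.0007477 north), which points east.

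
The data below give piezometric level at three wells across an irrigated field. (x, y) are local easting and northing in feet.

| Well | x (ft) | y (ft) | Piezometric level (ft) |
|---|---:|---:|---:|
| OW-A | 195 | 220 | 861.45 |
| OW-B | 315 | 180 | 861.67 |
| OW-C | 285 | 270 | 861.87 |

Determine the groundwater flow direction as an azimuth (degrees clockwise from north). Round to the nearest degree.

Three-point gradient (reference OW-A): Δ to OW-B = (120, -40, +0.22), Δ to OW-C = (90, 50, +0.42).
∂h/∂x = +0.002896, ∂h/∂y = +0.003188 (det = 9600).
Flow direction (−∇h) has components (-0.002896 E, -0.003188 N).
Azimuth = atan2(E, N) = atan2(-0.002896, -0.003188) = 222.3° ≈ 222°.

222°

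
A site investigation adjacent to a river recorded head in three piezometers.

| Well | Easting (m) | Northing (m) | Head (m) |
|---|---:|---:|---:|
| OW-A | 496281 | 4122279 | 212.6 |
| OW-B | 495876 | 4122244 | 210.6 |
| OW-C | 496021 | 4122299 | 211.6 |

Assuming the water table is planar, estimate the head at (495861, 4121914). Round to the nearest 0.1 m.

208.3 m

Taking OW-A as reference: OW-B−OW-A = (-405, -35, -2.0); OW-C−OW-A = (-260, 20, -1.0).
Determinant of the coordinate differences = (-405)·20 − (-260)·(-35) = -17200.
∂h/∂x = [(-2.0)·20 − (-1.0)·(-35)] / -17200 = +0.004360
∂h/∂y = [(-405)·(-1.0) − (-260)·(-2.0)] / -17200 = +0.006686
h(495861, 4121914) = 212.6 + (+0.004360)·(-420) + (+0.006686)·(-365) = 212.6 -1.831 -2.440 = 208.328 m.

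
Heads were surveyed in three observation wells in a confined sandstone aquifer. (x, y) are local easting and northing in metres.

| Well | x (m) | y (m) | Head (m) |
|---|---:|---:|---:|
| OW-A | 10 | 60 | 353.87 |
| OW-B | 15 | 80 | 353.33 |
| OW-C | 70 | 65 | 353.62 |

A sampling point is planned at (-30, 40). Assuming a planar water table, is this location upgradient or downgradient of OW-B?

With h = a·x + b·y + c and OW-A as origin, the differences give:
  5·a + 20·b = -0.54
  60·a + 5·b = -0.25
Eliminate b (×5 and ×20, subtract): -1175·a = 2.300 → a = ∂h/∂x = -0.001957
Back-substitute: b = ∂h/∂y = -0.02651.
Head at (-30, 40) = 353.87 + (-0.001957)·(-40) + (-0.02651)·(-20) = 354.48 m.
That is higher than the 353.33 m at OW-B, so the point is upgradient.

upgradient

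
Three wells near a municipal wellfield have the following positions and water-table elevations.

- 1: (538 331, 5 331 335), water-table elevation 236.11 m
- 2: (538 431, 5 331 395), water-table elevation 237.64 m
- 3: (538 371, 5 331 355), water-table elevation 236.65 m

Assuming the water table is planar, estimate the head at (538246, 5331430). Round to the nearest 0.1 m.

Differences from 1: to 2 (Δx, Δy, Δh) = (100, 60, +1.53); to 3 = (40, 20, +0.54).
Solve a·Δx + b·Δy = Δh: det = 100·20 − 40·60 = -400.
∂h/∂x = [(+1.53)·20 − (+0.54)·60] / -400 = +0.004500
∂h/∂y = [100·(+0.54) − 40·(+1.53)] / -400 = +0.01800
h(538246, 5331430) = 236.11 + (+0.004500)·(-85) + (+0.01800)·(95) = 236.11 -0.383 +1.710 = 237.437 m.

237.4 m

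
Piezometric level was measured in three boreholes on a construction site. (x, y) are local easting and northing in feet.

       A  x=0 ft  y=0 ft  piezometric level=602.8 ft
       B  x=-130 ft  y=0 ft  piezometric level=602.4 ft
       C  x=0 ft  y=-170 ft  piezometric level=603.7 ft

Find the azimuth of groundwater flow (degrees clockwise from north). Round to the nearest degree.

∂h/∂x = (602.4 − 602.8) / (-130 − 0) = +0.003077
∂h/∂y = (603.7 − 602.8) / (-170 − 0) = -0.005294
Flow direction (−∇h) has components (-0.003077 E, +0.005294 N).
Azimuth = atan2(E, N) = atan2(-0.003077, +0.005294) = 329.8° ≈ 330°.

330°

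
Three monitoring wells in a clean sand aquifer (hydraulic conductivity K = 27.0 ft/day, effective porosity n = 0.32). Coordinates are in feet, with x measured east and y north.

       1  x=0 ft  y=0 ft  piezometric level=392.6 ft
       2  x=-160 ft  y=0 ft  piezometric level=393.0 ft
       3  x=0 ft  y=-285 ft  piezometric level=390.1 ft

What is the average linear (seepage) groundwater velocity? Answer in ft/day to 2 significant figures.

∂h/∂x = (393.0 − 392.6) / (-160 − 0) = -0.002500
∂h/∂y = (390.1 − 392.6) / (-285 − 0) = +0.008772
|∇h| = √(-0.002500² + 0.008772²) = 0.009121
Seepage velocity v = K·i/n = 27.0 × 0.009121 / 0.32 = 0.7696 ft/day.

0.77 ft/day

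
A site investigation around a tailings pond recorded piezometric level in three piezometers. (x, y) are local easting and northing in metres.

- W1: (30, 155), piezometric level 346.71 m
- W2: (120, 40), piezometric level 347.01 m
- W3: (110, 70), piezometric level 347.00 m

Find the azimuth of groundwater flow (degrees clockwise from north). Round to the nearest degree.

Differences from W1: to W2 (Δx, Δy, Δh) = (90, -115, +0.30); to W3 = (80, -85, +0.29).
Determinant of the coordinate differences = 90·(-85) − 80·(-115) = 1550.
∂h/∂x = [(+0.30)·(-85) − (+0.29)·(-115)] / 1550 = +0.005065
∂h/∂y = [90·(+0.29) − 80·(+0.30)] / 1550 = +0.001355
Flow direction (−∇h) has components (-0.005065 E, -0.001355 N).
Azimuth = atan2(E, N) = atan2(-0.005065, -0.001355) = 255.0° ≈ 255°.

255°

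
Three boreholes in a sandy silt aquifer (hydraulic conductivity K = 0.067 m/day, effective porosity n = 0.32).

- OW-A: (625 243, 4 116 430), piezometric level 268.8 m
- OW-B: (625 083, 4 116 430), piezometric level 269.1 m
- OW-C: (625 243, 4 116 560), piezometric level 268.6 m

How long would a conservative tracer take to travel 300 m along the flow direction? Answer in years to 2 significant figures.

∂h/∂x = (269.1 − 268.8) / (625083 − 625243) = -0.001875
∂h/∂y = (268.6 − 268.8) / (4116560 − 4116430) = -0.001538
|∇h| = √(-0.001875² + -0.001538²) = 0.002425
Seepage velocity v = K·i/n = 0.067 × 0.002425 / 0.32 = 0.0005077 m/day.
t = 300 / 0.0005077 = 5.909e+05 days = 1.62e+03 years.

1600 years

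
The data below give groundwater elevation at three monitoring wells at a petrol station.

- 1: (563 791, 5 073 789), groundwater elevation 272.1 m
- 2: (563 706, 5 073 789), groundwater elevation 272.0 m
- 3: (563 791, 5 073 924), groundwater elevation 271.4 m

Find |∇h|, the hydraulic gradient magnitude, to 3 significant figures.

0.00532

∂h/∂x = (272.0 − 272.1) / (563706 − 563791) = +0.001176
∂h/∂y = (271.4 − 272.1) / (5073924 − 5073789) = -0.005185
|∇h| = √(0.001176² + -0.005185²) = 0.005317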